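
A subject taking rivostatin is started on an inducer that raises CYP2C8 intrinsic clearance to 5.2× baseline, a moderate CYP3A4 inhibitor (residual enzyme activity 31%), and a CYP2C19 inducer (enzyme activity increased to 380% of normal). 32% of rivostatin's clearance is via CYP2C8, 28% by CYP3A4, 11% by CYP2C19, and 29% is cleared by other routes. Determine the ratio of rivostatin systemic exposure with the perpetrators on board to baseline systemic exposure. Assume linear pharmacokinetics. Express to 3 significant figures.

The CYP2C8 pathway (32% of clearance) is boosted to 5.2× activity: 0.32 × 5.2 = 1.664.
The CYP3A4 pathway (28% of clearance) drops to 0.31× activity: 0.28 × 0.31 = 0.0868.
The CYP2C19 pathway (11% of clearance) is boosted to 3.8× activity: 0.11 × 3.8 = 0.418.
Non-CYP routes (29%) are unchanged.
CL_new/CL_old = 1.664 + 0.0868 + 0.418 + 0.29 = 2.4588.
Because systemic exposure varies inversely with clearance, the combined effect is 1 / 2.4588 = 0.407.

0.407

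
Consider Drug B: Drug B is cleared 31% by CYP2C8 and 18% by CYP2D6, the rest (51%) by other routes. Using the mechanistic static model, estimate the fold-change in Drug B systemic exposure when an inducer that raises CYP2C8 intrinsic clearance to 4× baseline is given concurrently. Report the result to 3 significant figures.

0.518

The CYP2C8 pathway (31% of clearance) increases to 4× activity: 0.31 × 4 = 1.24.
CYP2D6 (18%) and the residual 51% are unaffected.
CL_new/CL_old = 1.24 + 0.18 + 0.51 = 1.93.
Since systemic exposure ∝ 1/CL, the ratio is 1 / 1.93 = 0.518.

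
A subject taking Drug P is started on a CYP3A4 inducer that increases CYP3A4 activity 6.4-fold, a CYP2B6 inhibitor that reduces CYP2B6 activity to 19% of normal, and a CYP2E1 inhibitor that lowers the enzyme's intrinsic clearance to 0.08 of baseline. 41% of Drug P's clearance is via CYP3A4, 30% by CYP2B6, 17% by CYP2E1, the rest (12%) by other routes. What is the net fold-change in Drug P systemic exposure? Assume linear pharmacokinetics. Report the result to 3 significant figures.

0.355

The CYP3A4 pathway (41% of clearance) rises to 6.4× activity: 0.41 × 6.4 = 2.624.
The CYP2B6 pathway (30% of clearance) is reduced to 0.19× activity: 0.3 × 0.19 = 0.057.
The CYP2E1 pathway (17% of clearance) falls to 0.08× activity: 0.17 × 0.08 = 0.0136.
The remaining 12% of clearance is unaffected.
Relative clearance = 2.624 + 0.057 + 0.0136 + 0.12 = 2.8146.
Because systemic exposure varies inversely with clearance, the combined effect is 1 / 2.8146 = 0.355.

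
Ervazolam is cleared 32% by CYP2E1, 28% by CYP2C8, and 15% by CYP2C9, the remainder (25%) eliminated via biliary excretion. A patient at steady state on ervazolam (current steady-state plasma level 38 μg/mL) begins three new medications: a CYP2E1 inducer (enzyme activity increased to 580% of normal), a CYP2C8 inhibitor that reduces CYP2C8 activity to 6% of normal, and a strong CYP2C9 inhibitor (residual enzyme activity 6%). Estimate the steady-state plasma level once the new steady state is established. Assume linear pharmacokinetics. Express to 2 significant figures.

The CYP2E1 pathway (32% of clearance) increases to 5.8× activity: 0.32 × 5.8 = 1.856.
The CYP2C8 pathway (28% of clearance) is reduced to 0.06× activity: 0.28 × 0.06 = 0.0168.
The CYP2C9 pathway (15% of clearance) drops to 0.06× activity: 0.15 × 0.06 = 0.009.
Non-CYP routes (25%) are unchanged.
New clearance relative to baseline: 1.856 + 0.0168 + 0.009 + 0.25 = 2.1318.
Steady-state plasma level ∝ 1/CL: new value = 38 / 2.1318 = 18 μg/mL.

18 μg/mL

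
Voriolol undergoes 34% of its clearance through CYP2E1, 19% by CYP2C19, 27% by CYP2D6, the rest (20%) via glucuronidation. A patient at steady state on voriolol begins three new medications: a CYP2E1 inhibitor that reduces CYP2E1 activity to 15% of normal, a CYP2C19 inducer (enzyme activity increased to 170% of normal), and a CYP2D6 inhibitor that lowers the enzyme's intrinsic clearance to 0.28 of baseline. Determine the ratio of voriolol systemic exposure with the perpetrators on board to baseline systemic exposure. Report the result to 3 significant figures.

1.54

CYP2E1: 0.34 × 0.15 = 0.051
CYP2C19: 0.19 × 1.7 = 0.323
CYP2D6: 0.27 × 0.28 = 0.0756
Other: 0.2 (unchanged)
Relative clearance = 0.051 + 0.323 + 0.0756 + 0.2 = 0.6496.
Systemic exposure ∝ 1/CL: fold-change = 1 / 0.6496 = 1.54.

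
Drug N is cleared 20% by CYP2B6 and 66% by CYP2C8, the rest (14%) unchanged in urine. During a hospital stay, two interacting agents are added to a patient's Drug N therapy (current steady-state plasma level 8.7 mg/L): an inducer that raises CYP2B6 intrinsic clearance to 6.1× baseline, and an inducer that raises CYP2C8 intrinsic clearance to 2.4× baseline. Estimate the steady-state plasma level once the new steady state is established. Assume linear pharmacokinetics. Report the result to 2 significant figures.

3.0 mg/L

CYP2B6: 0.2 × 6.1 = 1.22
CYP2C8: 0.66 × 2.4 = 1.584
Other: 0.14 (unchanged)
New clearance relative to baseline: 1.22 + 1.584 + 0.14 = 2.944.
Dividing the baseline by the relative clearance: 8.7 / 2.944 = 3.0 mg/L.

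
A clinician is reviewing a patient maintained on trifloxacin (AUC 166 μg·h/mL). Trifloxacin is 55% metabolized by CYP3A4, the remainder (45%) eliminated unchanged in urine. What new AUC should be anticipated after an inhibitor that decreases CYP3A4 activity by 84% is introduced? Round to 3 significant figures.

CYP3A4: 0.55 × 0.16 = 0.088
Other: 0.45 (unchanged)
CL_new/CL_old = 0.088 + 0.45 = 0.538.
New AUC = baseline ÷ relative clearance = 166 / 0.538 = 309 μg·h/mL.

309 μg·h/mL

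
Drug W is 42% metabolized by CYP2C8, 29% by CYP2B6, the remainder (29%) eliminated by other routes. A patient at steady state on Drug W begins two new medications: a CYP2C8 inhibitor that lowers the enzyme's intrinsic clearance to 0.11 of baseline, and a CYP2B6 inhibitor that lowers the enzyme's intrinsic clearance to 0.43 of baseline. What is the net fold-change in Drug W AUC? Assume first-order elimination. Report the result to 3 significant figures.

2.17

CYP2C8: 0.42 × 0.11 = 0.0462
CYP2B6: 0.29 × 0.43 = 0.1247
Other: 0.29 (unchanged)
Relative clearance = 0.0462 + 0.1247 + 0.29 = 0.4609.
Net AUC ratio = 1 / 0.4609 = 2.17.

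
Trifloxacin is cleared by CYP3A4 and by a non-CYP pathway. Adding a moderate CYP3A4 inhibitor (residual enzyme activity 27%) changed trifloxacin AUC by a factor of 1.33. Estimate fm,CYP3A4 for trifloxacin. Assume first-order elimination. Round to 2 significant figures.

0.34

Let fm be the CYP3A4 fraction. New clearance relative to baseline = fm × 0.27 + (1 − fm).
AUC ratio = 1 / (new CL fraction), so new CL fraction = 1 / 1.33 = 0.7519.
fm × 0.27 + 1 − fm = 0.7519  ⇒  fm × (0.27 − 1) = −0.2481  ⇒  fm = 0.34.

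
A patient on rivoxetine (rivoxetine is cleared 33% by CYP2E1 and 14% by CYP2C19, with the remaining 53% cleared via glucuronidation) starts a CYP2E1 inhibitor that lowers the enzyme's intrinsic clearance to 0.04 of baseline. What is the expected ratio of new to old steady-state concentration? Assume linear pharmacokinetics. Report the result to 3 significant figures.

1.46

The CYP2E1 pathway (33% of clearance) falls to 0.04× activity: 0.33 × 0.04 = 0.0132.
CYP2C19 (14%) and the residual 53% are unaffected.
New clearance relative to baseline: 0.0132 + 0.14 + 0.53 = 0.6832.
Steady-state concentration is inversely proportional to clearance, so the fold-change is 1 / 0.6832 = 1.46.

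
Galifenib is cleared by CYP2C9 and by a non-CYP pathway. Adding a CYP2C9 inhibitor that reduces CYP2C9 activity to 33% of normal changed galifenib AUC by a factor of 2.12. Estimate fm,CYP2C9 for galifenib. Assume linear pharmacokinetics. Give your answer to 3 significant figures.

0.789

Write x for the fraction cleared via CYP2C9. The observed AUC change means clearance fell to 1/2.12 = 0.4717 of baseline.
Setting x·0.33 + (1 − x) = 0.4717 and solving: x = (0.4717 − 1)/(0.33 − 1) = 0.789.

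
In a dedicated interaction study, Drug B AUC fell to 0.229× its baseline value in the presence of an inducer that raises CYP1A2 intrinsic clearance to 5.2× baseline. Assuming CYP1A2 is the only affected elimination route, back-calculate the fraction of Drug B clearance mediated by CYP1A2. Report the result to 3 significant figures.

CL'/CL = 1 / 0.229 = 4.367
5.2·fm + (1 − fm) = 4.367
fm = (4.367 − 1) / (5.2 − 1) = 0.802

0.802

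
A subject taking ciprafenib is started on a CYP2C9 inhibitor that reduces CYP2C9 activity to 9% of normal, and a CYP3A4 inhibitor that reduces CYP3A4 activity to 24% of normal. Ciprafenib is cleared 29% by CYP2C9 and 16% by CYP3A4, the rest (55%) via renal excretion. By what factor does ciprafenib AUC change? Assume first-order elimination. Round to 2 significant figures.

1.6

CYP2C9: 0.29 × 0.09 = 0.0261
CYP3A4: 0.16 × 0.24 = 0.0384
Other: 0.55 (unchanged)
CL_new/CL_old = 0.0261 + 0.0384 + 0.55 = 0.6145.
Because AUC varies inversely with clearance, the combined effect is 1 / 0.6145 = 1.6.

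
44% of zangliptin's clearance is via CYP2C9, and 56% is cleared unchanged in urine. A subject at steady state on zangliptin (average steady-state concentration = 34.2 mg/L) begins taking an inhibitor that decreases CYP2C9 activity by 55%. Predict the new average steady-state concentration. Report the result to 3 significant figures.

The CYP2C9 pathway (44% of clearance) drops to 0.45× activity: 0.44 × 0.45 = 0.198.
The remaining 56% of clearance is unaffected.
CL_new/CL_old = 0.198 + 0.56 = 0.758.
Average steady-state concentration ∝ 1/CL, so new value = 34.2 / 0.758 = 45.1 mg/L.

45.1 mg/L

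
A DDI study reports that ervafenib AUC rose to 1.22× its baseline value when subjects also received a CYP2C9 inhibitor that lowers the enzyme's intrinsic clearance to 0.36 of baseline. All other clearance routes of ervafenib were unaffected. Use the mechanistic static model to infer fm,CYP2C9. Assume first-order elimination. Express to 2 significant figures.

0.28

Call the CYP2C9 fraction fm. After the interaction, CL_new/CL_old = fm × 0.36 + (1 − fm).
AUC ratio = 1 / (new CL fraction), so new CL fraction = 1 / 1.22 = 0.8197.
fm × 0.36 + 1 − fm = 0.8197  ⇒  fm × (0.36 − 1) = −0.1803  ⇒  fm = 0.28.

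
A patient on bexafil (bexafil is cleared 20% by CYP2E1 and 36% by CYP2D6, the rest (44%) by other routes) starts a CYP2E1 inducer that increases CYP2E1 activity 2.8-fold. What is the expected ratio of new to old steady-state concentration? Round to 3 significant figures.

CYP2E1: 0.2 × 2.8 = 0.56
CYP2D6: 0.36 (unchanged)
Other: 0.44 (unchanged)
New clearance relative to baseline: 0.56 + 0.36 + 0.44 = 1.36.
Since steady-state concentration ∝ 1/CL, the ratio is 1 / 1.36 = 0.735.

0.735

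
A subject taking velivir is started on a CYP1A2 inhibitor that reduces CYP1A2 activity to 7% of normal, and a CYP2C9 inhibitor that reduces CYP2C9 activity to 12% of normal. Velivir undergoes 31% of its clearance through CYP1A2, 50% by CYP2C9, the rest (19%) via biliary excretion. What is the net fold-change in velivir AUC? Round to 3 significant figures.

The CYP1A2 pathway (31% of clearance) falls to 0.07× activity: 0.31 × 0.07 = 0.0217.
The CYP2C9 pathway (50% of clearance) is reduced to 0.12× activity: 0.5 × 0.12 = 0.06.
Non-CYP routes (19%) are unchanged.
Relative clearance = 0.0217 + 0.06 + 0.19 = 0.2717.
Net AUC ratio = 1 / 0.2717 = 3.68.

3.68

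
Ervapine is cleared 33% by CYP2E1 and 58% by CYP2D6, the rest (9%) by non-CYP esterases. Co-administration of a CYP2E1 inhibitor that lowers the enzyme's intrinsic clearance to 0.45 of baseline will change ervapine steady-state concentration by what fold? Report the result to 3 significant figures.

CYP2E1: 0.33 × 0.45 = 0.1485
CYP2D6: 0.58 (unchanged)
Other: 0.09 (unchanged)
New clearance relative to baseline: 0.1485 + 0.58 + 0.09 = 0.8185.
Since steady-state concentration ∝ 1/CL, the ratio is 1 / 0.8185 = 1.22.

1.22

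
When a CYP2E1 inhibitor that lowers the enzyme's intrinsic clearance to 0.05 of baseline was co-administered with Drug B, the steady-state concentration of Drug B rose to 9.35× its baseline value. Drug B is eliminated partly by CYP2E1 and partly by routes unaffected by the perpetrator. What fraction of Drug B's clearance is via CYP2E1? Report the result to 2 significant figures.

Write x for the fraction cleared via CYP2E1. The observed steady-state concentration change means clearance fell to 1/9.35 = 0.107 of baseline.
Only the CYP2E1 route changed, so 0.107 = x·0.05 + (1 − x), giving x = 0.94.

0.94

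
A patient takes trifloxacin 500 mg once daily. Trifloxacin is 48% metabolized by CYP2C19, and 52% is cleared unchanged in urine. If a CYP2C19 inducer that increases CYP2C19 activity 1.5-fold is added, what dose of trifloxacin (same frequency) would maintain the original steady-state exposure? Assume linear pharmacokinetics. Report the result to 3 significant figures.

620 mg

CYP2C19: 0.48 × 1.5 = 0.72
Other: 0.52 (unchanged)
Relative clearance = 0.72 + 0.52 = 1.24.
Exposure is unchanged when dose changes in proportion to clearance. New dose = 500 mg × 1.24 = 620 mg.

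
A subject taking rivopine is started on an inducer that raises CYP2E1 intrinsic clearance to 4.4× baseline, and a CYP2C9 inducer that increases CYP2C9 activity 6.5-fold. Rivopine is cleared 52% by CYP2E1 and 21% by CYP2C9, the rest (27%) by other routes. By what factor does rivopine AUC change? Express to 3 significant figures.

0.255

The CYP2E1 pathway (52% of clearance) increases to 4.4× activity: 0.52 × 4.4 = 2.288.
The CYP2C9 pathway (21% of clearance) rises to 6.5× activity: 0.21 × 6.5 = 1.365.
Non-CYP routes (27%) are unchanged.
CL_new/CL_old = 2.288 + 1.365 + 0.27 = 3.923.
Net AUC ratio = 1 / 3.923 = 0.255.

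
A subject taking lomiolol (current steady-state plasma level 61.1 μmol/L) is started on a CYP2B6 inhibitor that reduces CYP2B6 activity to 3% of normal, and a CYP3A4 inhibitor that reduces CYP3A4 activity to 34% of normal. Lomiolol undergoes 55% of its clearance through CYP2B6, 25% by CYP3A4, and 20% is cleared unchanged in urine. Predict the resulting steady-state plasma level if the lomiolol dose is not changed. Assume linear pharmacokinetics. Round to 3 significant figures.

203 μmol/L

The CYP2B6 pathway (55% of clearance) falls to 0.03× activity: 0.55 × 0.03 = 0.0165.
The CYP3A4 pathway (25% of clearance) falls to 0.34× activity: 0.25 × 0.34 = 0.085.
Non-CYP routes (20%) are unchanged.
New clearance relative to baseline: 0.0165 + 0.085 + 0.2 = 0.3015.
New steady-state plasma level = 61.1 / 0.3015 = 203 μmol/L (concentration scales inversely with clearance).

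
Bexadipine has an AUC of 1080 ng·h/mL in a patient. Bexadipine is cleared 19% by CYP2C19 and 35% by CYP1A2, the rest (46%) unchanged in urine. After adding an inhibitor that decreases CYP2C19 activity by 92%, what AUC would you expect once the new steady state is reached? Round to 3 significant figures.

The CYP2C19 pathway (19% of clearance) drops to 0.08× activity: 0.19 × 0.08 = 0.0152.
CYP1A2 (35%) and the residual 46% are unaffected.
CL_new/CL_old = 0.0152 + 0.35 + 0.46 = 0.8252.
AUC ∝ 1/CL, so new value = 1080 / 0.8252 = 1.31 × 10³ ng·h/mL.

1.31 × 10³ ng·h/mL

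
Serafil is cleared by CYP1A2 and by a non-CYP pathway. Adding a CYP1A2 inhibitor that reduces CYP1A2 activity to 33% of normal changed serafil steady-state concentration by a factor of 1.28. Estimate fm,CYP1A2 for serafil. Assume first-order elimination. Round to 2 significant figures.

0.33

Write x for the fraction cleared via CYP1A2. The observed steady-state concentration change means clearance fell to 1/1.28 = 0.7812 of baseline.
Only the CYP1A2 route changed, so 0.7812 = x·0.33 + (1 − x), giving x = 0.33.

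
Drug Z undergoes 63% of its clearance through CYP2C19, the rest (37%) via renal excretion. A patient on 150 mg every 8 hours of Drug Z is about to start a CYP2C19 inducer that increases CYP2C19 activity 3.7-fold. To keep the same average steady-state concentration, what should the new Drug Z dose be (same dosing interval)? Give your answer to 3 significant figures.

405 mg

CYP2C19: 0.63 × 3.7 = 2.331
Other: 0.37 (unchanged)
Relative clearance = 2.331 + 0.37 = 2.701.
Css,avg = (dose rate)/CL, so holding Css fixed requires dose ∝ CL: 150 × 2.701 = 405 mg.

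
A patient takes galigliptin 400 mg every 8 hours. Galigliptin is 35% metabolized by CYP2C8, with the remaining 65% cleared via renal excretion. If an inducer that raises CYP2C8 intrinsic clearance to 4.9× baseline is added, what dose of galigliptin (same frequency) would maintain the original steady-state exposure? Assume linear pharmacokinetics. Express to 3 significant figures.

The CYP2C8 pathway (35% of clearance) increases to 4.9× activity: 0.35 × 4.9 = 1.715.
The remaining 65% of clearance is unaffected.
CL_new/CL_old = 1.715 + 0.65 = 2.365.
Css,avg = (dose rate)/CL, so holding Css fixed requires dose ∝ CL: 400 × 2.365 = 946 mg.

946 mg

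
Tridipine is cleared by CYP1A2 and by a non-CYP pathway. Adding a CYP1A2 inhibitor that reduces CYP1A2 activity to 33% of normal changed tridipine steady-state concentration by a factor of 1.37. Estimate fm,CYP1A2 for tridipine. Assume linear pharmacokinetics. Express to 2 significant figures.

CL'/CL = 1 / 1.37 = 0.7299
0.33·fm + (1 − fm) = 0.7299
fm = (0.7299 − 1) / (0.33 − 1) = 0.40

0.40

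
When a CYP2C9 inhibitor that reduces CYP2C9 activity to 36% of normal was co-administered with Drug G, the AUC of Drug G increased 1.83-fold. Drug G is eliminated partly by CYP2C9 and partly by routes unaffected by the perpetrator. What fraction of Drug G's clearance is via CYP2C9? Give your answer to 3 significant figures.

0.709

CL'/CL = 1 / 1.83 = 0.5464
0.36·fm + (1 − fm) = 0.5464
fm = (0.5464 − 1) / (0.36 − 1) = 0.709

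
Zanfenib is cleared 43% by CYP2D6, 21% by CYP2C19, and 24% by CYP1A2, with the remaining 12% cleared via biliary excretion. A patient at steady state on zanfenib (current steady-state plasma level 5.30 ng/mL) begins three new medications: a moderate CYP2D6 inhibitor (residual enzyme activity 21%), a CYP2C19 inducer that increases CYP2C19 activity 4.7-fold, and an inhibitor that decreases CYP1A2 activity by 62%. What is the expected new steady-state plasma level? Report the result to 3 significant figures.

The CYP2D6 pathway (43% of clearance) falls to 0.21× activity: 0.43 × 0.21 = 0.0903.
The CYP2C19 pathway (21% of clearance) is boosted to 4.7× activity: 0.21 × 4.7 = 0.987.
The CYP1A2 pathway (24% of clearance) drops to 0.38× activity: 0.24 × 0.38 = 0.0912.
The remaining 12% of clearance is unaffected.
CL_new/CL_old = 0.0903 + 0.987 + 0.0912 + 0.12 = 1.2885.
New steady-state plasma level = 5.30 / 1.2885 = 4.11 ng/mL (concentration scales inversely with clearance).

4.11 ng/mL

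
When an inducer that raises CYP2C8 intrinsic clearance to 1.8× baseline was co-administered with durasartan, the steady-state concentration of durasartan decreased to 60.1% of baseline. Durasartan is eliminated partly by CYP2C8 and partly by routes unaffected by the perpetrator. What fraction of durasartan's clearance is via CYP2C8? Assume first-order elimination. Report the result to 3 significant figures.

0.830

CL'/CL = 1 / 0.601 = 1.664
1.8·fm + (1 − fm) = 1.664
fm = (1.664 − 1) / (1.8 − 1) = 0.830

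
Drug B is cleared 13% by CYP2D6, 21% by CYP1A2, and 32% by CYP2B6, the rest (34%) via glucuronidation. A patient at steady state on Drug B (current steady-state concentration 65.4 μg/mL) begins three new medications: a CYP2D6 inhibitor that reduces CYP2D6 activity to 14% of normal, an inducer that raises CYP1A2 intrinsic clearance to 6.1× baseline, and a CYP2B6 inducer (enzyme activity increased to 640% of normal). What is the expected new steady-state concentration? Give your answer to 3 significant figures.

17.7 μg/mL

CYP2D6: 0.13 × 0.14 = 0.0182
CYP1A2: 0.21 × 6.1 = 1.281
CYP2B6: 0.32 × 6.4 = 2.048
Other: 0.34 (unchanged)
New clearance relative to baseline: 0.0182 + 1.281 + 2.048 + 0.34 = 3.6872.
New steady-state concentration = 65.4 / 3.6872 = 17.7 μg/mL (concentration scales inversely with clearance).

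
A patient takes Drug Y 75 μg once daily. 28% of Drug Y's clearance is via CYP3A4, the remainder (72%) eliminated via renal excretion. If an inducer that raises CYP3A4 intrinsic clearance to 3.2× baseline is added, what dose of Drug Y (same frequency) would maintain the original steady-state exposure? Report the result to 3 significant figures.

The CYP3A4 pathway (28% of clearance) is boosted to 3.2× activity: 0.28 × 3.2 = 0.896.
Non-CYP routes (72%) are unchanged.
CL_new/CL_old = 0.896 + 0.72 = 1.616.
To maintain the same steady-state level, dose must scale with clearance: new dose = 75 × 1.616 = 121 μg.

121 μg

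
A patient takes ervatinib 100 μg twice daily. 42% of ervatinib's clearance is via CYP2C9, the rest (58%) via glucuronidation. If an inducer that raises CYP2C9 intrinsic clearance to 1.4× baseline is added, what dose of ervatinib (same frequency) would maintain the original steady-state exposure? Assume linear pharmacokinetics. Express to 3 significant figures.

117 μg

The CYP2C9 pathway (42% of clearance) is boosted to 1.4× activity: 0.42 × 1.4 = 0.588.
The remaining 58% of clearance is unaffected.
CL_new/CL_old = 0.588 + 0.58 = 1.168.
To maintain the same steady-state level, dose must scale with clearance: new dose = 100 × 1.168 = 117 μg.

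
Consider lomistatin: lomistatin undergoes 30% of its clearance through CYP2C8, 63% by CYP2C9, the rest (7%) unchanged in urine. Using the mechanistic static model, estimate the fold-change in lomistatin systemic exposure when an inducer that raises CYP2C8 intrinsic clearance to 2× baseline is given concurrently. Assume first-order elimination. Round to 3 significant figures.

The CYP2C8 pathway (30% of clearance) rises to 2× activity: 0.3 × 2 = 0.6.
CYP2C9 (63%) and the residual 7% are unaffected.
New clearance relative to baseline: 0.6 + 0.63 + 0.07 = 1.3.
Systemic exposure ratio = CL_old/CL_new = 1 / 1.3 = 0.769.

0.769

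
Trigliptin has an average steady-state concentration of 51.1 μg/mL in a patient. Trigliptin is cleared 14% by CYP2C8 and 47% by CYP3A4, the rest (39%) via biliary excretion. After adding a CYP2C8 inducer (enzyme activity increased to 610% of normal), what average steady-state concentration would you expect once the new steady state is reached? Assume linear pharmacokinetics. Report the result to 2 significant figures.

30 μg/mL

The CYP2C8 pathway (14% of clearance) is boosted to 6.1× activity: 0.14 × 6.1 = 0.854.
CYP3A4 (47%) and the residual 39% are unaffected.
Relative clearance = 0.854 + 0.47 + 0.39 = 1.714.
New average steady-state concentration = baseline ÷ relative clearance = 51.1 / 1.714 = 30 μg/mL.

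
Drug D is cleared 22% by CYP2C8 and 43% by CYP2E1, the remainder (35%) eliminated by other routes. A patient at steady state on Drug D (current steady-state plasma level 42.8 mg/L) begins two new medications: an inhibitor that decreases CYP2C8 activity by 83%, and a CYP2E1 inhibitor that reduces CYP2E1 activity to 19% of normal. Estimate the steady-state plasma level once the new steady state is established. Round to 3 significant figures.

91.2 mg/L

CYP2C8: 0.22 × 0.17 = 0.0374
CYP2E1: 0.43 × 0.19 = 0.0817
Other: 0.35 (unchanged)
CL_new/CL_old = 0.0374 + 0.0817 + 0.35 = 0.4691.
Steady-state plasma level ∝ 1/CL: new value = 42.8 / 0.4691 = 91.2 mg/L.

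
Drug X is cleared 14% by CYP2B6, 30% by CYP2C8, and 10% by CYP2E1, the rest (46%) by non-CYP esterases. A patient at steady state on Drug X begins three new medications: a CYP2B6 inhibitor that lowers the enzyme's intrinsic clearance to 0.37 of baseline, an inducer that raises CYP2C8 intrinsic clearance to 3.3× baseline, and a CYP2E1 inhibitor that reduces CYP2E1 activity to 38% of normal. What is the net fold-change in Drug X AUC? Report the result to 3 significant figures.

0.649

The CYP2B6 pathway (14% of clearance) falls to 0.37× activity: 0.14 × 0.37 = 0.0518.
The CYP2C8 pathway (30% of clearance) is boosted to 3.3× activity: 0.3 × 3.3 = 0.99.
The CYP2E1 pathway (10% of clearance) drops to 0.38× activity: 0.1 × 0.38 = 0.038.
The remaining 46% of clearance is unaffected.
New clearance relative to baseline: 0.0518 + 0.99 + 0.038 + 0.46 = 1.5398.
Net AUC ratio = 1 / 1.5398 = 0.649.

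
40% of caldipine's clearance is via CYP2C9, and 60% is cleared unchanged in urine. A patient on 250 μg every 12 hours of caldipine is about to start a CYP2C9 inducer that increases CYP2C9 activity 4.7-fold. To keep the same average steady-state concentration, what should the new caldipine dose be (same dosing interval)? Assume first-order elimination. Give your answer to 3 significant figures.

620 μg

The CYP2C9 pathway (40% of clearance) rises to 4.7× activity: 0.4 × 4.7 = 1.88.
The remaining 60% of clearance is unaffected.
CL_new/CL_old = 1.88 + 0.6 = 2.48.
Css,avg = (dose rate)/CL, so holding Css fixed requires dose ∝ CL: 250 × 2.48 = 620 μg.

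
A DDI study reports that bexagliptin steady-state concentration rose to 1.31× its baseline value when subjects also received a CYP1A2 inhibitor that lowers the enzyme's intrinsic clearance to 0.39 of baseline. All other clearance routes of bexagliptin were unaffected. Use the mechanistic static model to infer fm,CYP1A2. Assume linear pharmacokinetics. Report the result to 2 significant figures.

0.39

Call the CYP1A2 fraction fm. After the interaction, CL_new/CL_old = fm × 0.39 + (1 − fm).
Steady-state concentration ratio = 1 / (new CL fraction), so new CL fraction = 1 / 1.31 = 0.7634.
fm × 0.39 + 1 − fm = 0.7634  ⇒  fm × (0.39 − 1) = −0.2366  ⇒  fm = 0.39.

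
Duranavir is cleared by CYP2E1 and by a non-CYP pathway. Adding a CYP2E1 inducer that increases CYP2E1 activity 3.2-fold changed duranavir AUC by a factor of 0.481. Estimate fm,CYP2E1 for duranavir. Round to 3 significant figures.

Call the CYP2E1 fraction fm. After the interaction, CL_new/CL_old = fm × 3.2 + (1 − fm).
AUC ratio = 1 / (new CL fraction), so new CL fraction = 1 / 0.481 = 2.079.
fm × 3.2 + 1 − fm = 2.079  ⇒  fm × (3.2 − 1) = 1.079  ⇒  fm = 0.490.

0.490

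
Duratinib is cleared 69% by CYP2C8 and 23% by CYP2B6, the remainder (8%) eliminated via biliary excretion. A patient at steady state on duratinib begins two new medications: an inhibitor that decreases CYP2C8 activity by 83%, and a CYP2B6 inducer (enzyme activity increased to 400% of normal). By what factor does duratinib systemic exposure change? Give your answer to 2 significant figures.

CYP2C8: 0.69 × 0.17 = 0.1173
CYP2B6: 0.23 × 4 = 0.92
Other: 0.08 (unchanged)
CL_new/CL_old = 0.1173 + 0.92 + 0.08 = 1.1173.
Net systemic exposure ratio = 1 / 1.1173 = 0.90.

0.90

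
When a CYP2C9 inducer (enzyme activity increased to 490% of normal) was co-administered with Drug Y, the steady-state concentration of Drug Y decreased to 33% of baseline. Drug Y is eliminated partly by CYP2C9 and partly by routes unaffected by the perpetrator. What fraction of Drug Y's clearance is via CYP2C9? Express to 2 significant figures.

CL'/CL = 1 / 0.330 = 3.03
4.9·fm + (1 − fm) = 3.03
fm = (3.03 − 1) / (4.9 − 1) = 0.52

0.52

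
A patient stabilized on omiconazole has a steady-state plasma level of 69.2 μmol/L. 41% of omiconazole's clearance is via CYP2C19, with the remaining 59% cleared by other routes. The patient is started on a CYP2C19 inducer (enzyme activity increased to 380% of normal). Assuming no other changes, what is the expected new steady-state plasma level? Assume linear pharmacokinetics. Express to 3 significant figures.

32.2 μmol/L

The CYP2C19 pathway (41% of clearance) is boosted to 3.8× activity: 0.41 × 3.8 = 1.558.
Non-CYP routes (59%) are unchanged.
Relative clearance = 1.558 + 0.59 = 2.148.
Steady-state plasma level ∝ 1/CL, so new value = 69.2 / 2.148 = 32.2 μmol/L.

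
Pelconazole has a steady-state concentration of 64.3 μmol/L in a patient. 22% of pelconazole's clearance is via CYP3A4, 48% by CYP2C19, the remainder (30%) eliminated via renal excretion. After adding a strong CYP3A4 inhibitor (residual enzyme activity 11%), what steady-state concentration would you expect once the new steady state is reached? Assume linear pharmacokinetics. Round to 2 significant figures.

The CYP3A4 pathway (22% of clearance) is reduced to 0.11× activity: 0.22 × 0.11 = 0.0242.
CYP2C19 (48%) and the residual 30% are unaffected.
New clearance relative to baseline: 0.0242 + 0.48 + 0.3 = 0.8042.
With dosing unchanged, steady-state concentration scales as 1/CL: 64.3 / 0.8042 = 80 μmol/L.

80 μmol/L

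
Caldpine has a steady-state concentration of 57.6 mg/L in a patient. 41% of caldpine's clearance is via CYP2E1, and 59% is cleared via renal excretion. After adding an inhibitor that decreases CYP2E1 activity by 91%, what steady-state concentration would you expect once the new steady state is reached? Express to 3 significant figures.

The CYP2E1 pathway (41% of clearance) falls to 0.09× activity: 0.41 × 0.09 = 0.0369.
Non-CYP routes (59%) are unchanged.
New clearance relative to baseline: 0.0369 + 0.59 = 0.6269.
With dosing unchanged, steady-state concentration scales as 1/CL: 57.6 / 0.6269 = 91.9 mg/L.

91.9 mg/L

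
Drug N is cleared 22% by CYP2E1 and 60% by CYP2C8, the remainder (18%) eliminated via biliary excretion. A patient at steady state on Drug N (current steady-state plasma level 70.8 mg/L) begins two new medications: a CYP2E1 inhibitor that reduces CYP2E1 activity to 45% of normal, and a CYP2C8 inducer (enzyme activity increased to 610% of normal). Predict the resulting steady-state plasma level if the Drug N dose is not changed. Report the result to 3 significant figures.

18.0 mg/L

CYP2E1: 0.22 × 0.45 = 0.099
CYP2C8: 0.6 × 6.1 = 3.66
Other: 0.18 (unchanged)
Relative clearance = 0.099 + 3.66 + 0.18 = 3.939.
Steady-state plasma level ∝ 1/CL: new value = 70.8 / 3.939 = 18.0 mg/L.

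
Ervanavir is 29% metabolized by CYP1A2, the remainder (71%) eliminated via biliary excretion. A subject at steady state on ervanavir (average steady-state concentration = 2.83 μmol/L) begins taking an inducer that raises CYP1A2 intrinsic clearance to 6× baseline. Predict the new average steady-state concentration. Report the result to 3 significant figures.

The CYP1A2 pathway (29% of clearance) increases to 6× activity: 0.29 × 6 = 1.74.
Non-CYP routes (71%) are unchanged.
Relative clearance = 1.74 + 0.71 = 2.45.
Average steady-state concentration ∝ 1/CL, so new value = 2.83 / 2.45 = 1.16 μmol/L.

1.16 μmol/L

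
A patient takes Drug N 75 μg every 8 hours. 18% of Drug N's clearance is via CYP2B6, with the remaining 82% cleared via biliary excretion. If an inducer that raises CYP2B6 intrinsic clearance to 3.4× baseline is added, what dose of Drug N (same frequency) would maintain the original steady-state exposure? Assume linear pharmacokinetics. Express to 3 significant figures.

The CYP2B6 pathway (18% of clearance) increases to 3.4× activity: 0.18 × 3.4 = 0.612.
The remaining 82% of clearance is unaffected.
CL_new/CL_old = 0.612 + 0.82 = 1.432.
Css,avg = (dose rate)/CL, so holding Css fixed requires dose ∝ CL: 75 × 1.432 = 107 μg.

107 μg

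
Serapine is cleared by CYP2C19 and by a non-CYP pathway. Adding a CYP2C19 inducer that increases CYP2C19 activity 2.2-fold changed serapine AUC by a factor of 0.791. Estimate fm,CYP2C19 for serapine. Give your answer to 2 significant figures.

0.22

Write x for the fraction cleared via CYP2C19. The observed AUC change means clearance rose to 1/0.791 = 1.264 of baseline.
Only the CYP2C19 route changed, so 1.264 = x·2.2 + (1 − x), giving x = 0.22.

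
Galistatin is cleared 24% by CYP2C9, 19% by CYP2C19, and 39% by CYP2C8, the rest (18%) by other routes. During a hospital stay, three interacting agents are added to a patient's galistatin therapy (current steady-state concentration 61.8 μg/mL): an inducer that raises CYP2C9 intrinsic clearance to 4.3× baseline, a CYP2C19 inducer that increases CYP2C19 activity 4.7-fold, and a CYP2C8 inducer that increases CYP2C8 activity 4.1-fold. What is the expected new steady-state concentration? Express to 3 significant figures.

The CYP2C9 pathway (24% of clearance) rises to 4.3× activity: 0.24 × 4.3 = 1.032.
The CYP2C19 pathway (19% of clearance) rises to 4.7× activity: 0.19 × 4.7 = 0.893.
The CYP2C8 pathway (39% of clearance) rises to 4.1× activity: 0.39 × 4.1 = 1.599.
Non-CYP routes (18%) are unchanged.
Relative clearance = 1.032 + 0.893 + 1.599 + 0.18 = 3.704.
New steady-state concentration = 61.8 / 3.704 = 16.7 μg/mL (concentration scales inversely with clearance).

16.7 μg/mL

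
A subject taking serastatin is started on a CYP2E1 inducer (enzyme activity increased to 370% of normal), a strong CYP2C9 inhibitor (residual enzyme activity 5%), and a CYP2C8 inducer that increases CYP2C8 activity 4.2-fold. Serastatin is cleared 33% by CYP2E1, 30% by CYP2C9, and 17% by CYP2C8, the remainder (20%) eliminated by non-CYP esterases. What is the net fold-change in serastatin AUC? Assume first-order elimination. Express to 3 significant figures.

The CYP2E1 pathway (33% of clearance) is boosted to 3.7× activity: 0.33 × 3.7 = 1.221.
The CYP2C9 pathway (30% of clearance) is reduced to 0.05× activity: 0.3 × 0.05 = 0.015.
The CYP2C8 pathway (17% of clearance) increases to 4.2× activity: 0.17 × 4.2 = 0.714.
The remaining 20% of clearance is unaffected.
Relative clearance = 1.221 + 0.015 + 0.714 + 0.2 = 2.15.
AUC ∝ 1/CL: fold-change = 1 / 2.15 = 0.465.

0.465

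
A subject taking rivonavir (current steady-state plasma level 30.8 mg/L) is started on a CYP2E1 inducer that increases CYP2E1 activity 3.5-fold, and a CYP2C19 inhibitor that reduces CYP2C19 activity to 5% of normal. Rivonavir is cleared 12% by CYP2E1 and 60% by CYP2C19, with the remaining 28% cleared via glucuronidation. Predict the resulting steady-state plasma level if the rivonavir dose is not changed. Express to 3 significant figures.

42.2 mg/L

The CYP2E1 pathway (12% of clearance) increases to 3.5× activity: 0.12 × 3.5 = 0.42.
The CYP2C19 pathway (60% of clearance) falls to 0.05× activity: 0.6 × 0.05 = 0.03.
Non-CYP routes (28%) are unchanged.
CL_new/CL_old = 0.42 + 0.03 + 0.28 = 0.73.
New steady-state plasma level = 30.8 / 0.73 = 42.2 mg/L (concentration scales inversely with clearance).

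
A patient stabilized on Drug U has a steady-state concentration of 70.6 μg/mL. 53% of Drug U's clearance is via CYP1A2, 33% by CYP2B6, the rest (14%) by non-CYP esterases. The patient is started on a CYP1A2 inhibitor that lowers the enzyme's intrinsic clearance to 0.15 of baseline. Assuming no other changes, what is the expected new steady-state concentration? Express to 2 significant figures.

The CYP1A2 pathway (53% of clearance) is reduced to 0.15× activity: 0.53 × 0.15 = 0.0795.
CYP2B6 (33%) and the residual 14% are unaffected.
Relative clearance = 0.0795 + 0.33 + 0.14 = 0.5495.
Steady-state concentration ∝ 1/CL, so new value = 70.6 / 0.5495 = 1.3 × 10² μg/mL.

1.3 × 10² μg/mL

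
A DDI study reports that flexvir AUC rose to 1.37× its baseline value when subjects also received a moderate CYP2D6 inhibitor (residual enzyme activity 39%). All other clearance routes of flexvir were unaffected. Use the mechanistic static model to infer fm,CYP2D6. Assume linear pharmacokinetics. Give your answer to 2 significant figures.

0.44

CL'/CL = 1 / 1.37 = 0.7299
0.39·fm + (1 − fm) = 0.7299
fm = (0.7299 − 1) / (0.39 − 1) = 0.44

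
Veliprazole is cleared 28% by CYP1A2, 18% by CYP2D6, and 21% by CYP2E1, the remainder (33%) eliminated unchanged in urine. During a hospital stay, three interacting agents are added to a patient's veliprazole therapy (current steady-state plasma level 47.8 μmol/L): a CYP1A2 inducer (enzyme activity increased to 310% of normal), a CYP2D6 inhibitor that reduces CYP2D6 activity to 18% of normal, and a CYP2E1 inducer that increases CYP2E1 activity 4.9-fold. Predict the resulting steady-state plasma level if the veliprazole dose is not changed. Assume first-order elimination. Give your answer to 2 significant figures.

CYP1A2: 0.28 × 3.1 = 0.868
CYP2D6: 0.18 × 0.18 = 0.0324
CYP2E1: 0.21 × 4.9 = 1.029
Other: 0.33 (unchanged)
CL_new/CL_old = 0.868 + 0.0324 + 1.029 + 0.33 = 2.2594.
New steady-state plasma level = 47.8 / 2.2594 = 21 μmol/L (concentration scales inversely with clearance).

21 μmol/L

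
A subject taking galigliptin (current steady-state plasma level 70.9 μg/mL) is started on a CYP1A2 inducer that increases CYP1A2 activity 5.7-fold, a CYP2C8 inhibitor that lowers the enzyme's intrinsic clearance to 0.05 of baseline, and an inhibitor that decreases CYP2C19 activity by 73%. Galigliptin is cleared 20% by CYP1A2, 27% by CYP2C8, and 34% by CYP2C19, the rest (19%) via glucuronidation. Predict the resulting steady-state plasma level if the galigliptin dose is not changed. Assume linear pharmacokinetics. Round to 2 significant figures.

The CYP1A2 pathway (20% of clearance) rises to 5.7× activity: 0.2 × 5.7 = 1.14.
The CYP2C8 pathway (27% of clearance) is reduced to 0.05× activity: 0.27 × 0.05 = 0.0135.
The CYP2C19 pathway (34% of clearance) is reduced to 0.27× activity: 0.34 × 0.27 = 0.0918.
The remaining 19% of clearance is unaffected.
New clearance relative to baseline: 1.14 + 0.0135 + 0.0918 + 0.19 = 1.4353.
New steady-state plasma level = 70.9 / 1.4353 = 49 μg/mL (concentration scales inversely with clearance).

49 μg/mL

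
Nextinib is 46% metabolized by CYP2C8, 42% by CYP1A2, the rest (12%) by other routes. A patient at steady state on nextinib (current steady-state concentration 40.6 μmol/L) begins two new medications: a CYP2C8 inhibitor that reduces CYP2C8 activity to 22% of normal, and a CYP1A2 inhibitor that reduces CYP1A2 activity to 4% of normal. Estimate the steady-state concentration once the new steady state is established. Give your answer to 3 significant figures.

171 μmol/L

The CYP2C8 pathway (46% of clearance) drops to 0.22× activity: 0.46 × 0.22 = 0.1012.
The CYP1A2 pathway (42% of clearance) drops to 0.04× activity: 0.42 × 0.04 = 0.0168.
Non-CYP routes (12%) are unchanged.
CL_new/CL_old = 0.1012 + 0.0168 + 0.12 = 0.238.
Dividing the baseline by the relative clearance: 40.6 / 0.238 = 171 μmol/L.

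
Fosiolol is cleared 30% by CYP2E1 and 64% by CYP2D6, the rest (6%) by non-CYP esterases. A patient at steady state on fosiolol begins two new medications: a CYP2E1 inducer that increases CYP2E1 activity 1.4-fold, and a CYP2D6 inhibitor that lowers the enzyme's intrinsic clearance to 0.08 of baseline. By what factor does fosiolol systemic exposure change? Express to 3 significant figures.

CYP2E1: 0.3 × 1.4 = 0.42
CYP2D6: 0.64 × 0.08 = 0.0512
Other: 0.06 (unchanged)
New clearance relative to baseline: 0.42 + 0.0512 + 0.06 = 0.5312.
Because systemic exposure varies inversely with clearance, the combined effect is 1 / 0.5312 = 1.88.

1.88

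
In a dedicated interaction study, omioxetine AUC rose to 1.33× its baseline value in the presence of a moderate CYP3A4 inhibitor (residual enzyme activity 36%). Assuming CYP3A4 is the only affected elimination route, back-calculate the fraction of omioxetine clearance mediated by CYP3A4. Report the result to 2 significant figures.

0.39

Let x = fm,CYP3A4. Because AUC ∝ 1/CL, relative clearance fell to 1/1.33 = 0.7519.
Setting x·0.36 + (1 − x) = 0.7519 and solving: x = (0.7519 − 1)/(0.36 − 1) = 0.39.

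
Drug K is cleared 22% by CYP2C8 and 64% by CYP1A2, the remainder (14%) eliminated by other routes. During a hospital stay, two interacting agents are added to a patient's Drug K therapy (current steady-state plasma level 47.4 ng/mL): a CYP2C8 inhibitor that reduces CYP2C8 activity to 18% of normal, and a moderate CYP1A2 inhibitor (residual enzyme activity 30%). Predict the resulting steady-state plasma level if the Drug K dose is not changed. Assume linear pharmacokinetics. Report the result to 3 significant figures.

CYP2C8: 0.22 × 0.18 = 0.0396
CYP1A2: 0.64 × 0.3 = 0.192
Other: 0.14 (unchanged)
New clearance relative to baseline: 0.0396 + 0.192 + 0.14 = 0.3716.
Dividing the baseline by the relative clearance: 47.4 / 0.3716 = 128 ng/mL.

128 ng/mL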